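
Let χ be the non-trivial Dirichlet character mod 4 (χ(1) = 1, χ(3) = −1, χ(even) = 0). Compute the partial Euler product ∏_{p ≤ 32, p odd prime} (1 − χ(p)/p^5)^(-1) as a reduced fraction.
∏ = 52015810615424538455317584769582112629834289625/52216435813704314792391924764477903837266444288

The odd primes p ≤ 32 are [3, 5, 7, 11, 13, 17, 19, 23, 29, 31]. For each, χ(p) = 1 if p ≡ 1 mod 4, χ(p) = −1 if p ≡ 3 mod 4. Taking (1 − χ(p)/p^5)^(-1) = p^5/(p^5 − χ(p)): (1 − (-1)/3^5)^(-1) · (1 − (1)/5^5)^(-1) · (1 − (-1)/7^5)^(-1) · (1 − (-1)/11^5)^(-1) · (1 − (1)/13^5)^(-1) · (1 − (1)/17^5)^(-1) · (1 − (-1)/19^5)^(-1) · (1 − (-1)/23^5)^(-1) · (1 − (1)/29^5)^(-1) · (1 − (-1)/31^5)^(-1) = 52015810615424538455317584769582112629834289625/52216435813704314792391924764477903837266444288.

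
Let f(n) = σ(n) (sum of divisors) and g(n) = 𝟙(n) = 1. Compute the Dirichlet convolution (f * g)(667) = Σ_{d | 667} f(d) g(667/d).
(σ * 𝟙)(667) = 775

Divisors of 667: [1, 23, 29, 667]. For each d | 667:
  d = 1: σ(1) · 𝟙(667/1) = 1 · 1 = 1
  d = 23: σ(23) · 𝟙(667/23) = 24 · 1 = 24
  d = 29: σ(29) · 𝟙(667/29) = 30 · 1 = 30
  d = 667: σ(667) · 𝟙(667/667) = 720 · 1 = 720
Summing: (σ * 𝟙)(667) = 1 + 24 + 30 + 720 = 775.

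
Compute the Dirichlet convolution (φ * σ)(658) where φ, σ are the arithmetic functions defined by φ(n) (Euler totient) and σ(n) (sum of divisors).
(φ * σ)(658) = 5264

Divisors of 658: [1, 2, 7, 14, 47, 94, 329, 658]. For each d | 658:
  d = 1: φ(1) · σ(658/1) = 1 · 1152 = 1152
  d = 2: φ(2) · σ(658/2) = 1 · 384 = 384
  d = 7: φ(7) · σ(658/7) = 6 · 144 = 864
  d = 14: φ(14) · σ(658/14) = 6 · 48 = 288
  d = 47: φ(47) · σ(658/47) = 46 · 24 = 1104
  d = 94: φ(94) · σ(658/94) = 46 · 8 = 368
  d = 329: φ(329) · σ(658/329) = 276 · 3 = 828
  d = 658: φ(658) · σ(658/658) = 276 · 1 = 276
Summing: (φ * σ)(658) = 1152 + 384 + 864 + 288 + 1104 + 368 + 828 + 276 = 5264.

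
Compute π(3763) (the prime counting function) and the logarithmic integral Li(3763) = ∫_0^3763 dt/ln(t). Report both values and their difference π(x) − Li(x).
π(3763) = 523;  Li(3763) ≈ 536.69;  π(x) − Li(x) ≈ -13.69.

Direct count of primes ≤ 3763 gives π(3763) = 523. Numerical evaluation of the logarithmic integral gives Li(3763) ≈ 536.69. The difference π(x) − Li(x) ≈ -13.69 is typically negative for small/moderate x (Li(x) overestimates), though Littlewood's theorem shows this sign changes infinitely often.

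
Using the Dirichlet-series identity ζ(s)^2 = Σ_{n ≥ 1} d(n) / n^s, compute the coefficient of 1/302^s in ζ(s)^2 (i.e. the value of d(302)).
d(302) = 4

ζ(s)^2 = (Σ 1/m^s)(Σ 1/k^s). The coefficient of 1/n^s in the product is the number of ordered pairs (m, k) with mk = n, which equals d(n). For n = 302, divisors are [1, 2, 151, 302], so d(302) = 4.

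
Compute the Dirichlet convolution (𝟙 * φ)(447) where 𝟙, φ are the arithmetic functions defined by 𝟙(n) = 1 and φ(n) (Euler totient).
(𝟙 * φ)(447) = 447

Divisors of 447: [1, 3, 149, 447]. For each d | 447:
  d = 1: 𝟙(1) · φ(447/1) = 1 · 296 = 296
  d = 3: 𝟙(3) · φ(447/3) = 1 · 148 = 148
  d = 149: 𝟙(149) · φ(447/149) = 1 · 2 = 2
  d = 447: 𝟙(447) · φ(447/447) = 1 · 1 = 1
Summing: (𝟙 * φ)(447) = 296 + 148 + 2 + 1 = 447.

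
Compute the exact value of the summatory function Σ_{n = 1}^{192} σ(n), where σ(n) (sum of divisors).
Σ_{n ≤ 192} σ(n) = 30490

Compute σ(n) for each 1 ≤ n ≤ 192: σ(1) = 1, σ(2) = 3, σ(3) = 4, σ(4) = 7, σ(5) = 6, σ(6) = 12, σ(7) = 8, σ(8) = 15, σ(9) = 13, σ(10) = 18, σ(11) = 12, σ(12) = 28, σ(13) = 14, σ(14) = 24, σ(15) = 24, σ(16) = 31, σ(17) = 18, σ(18) = 39, σ(19) = 20, σ(20) = 42, σ(21) = 32, σ(22) = 36, σ(23) = 24, σ(24) = 60, σ(25) = 31, σ(26) = 42, σ(27) = 40, σ(28) = 56, σ(29) = 30, σ(30) = 72, σ(31) = 32, σ(32) = 63, σ(33) = 48, σ(34) = 54, σ(35) = 48, σ(36) = 91, σ(37) = 38, σ(38) = 60, σ(39) = 56, σ(40) = 90, σ(41) = 42, σ(42) = 96, σ(43) = 44, σ(44) = 84, σ(45) = 78, σ(46) = 72, σ(47) = 48, σ(48) = 124, σ(49) = 57, σ(50) = 93, σ(51) = 72, σ(52) = 98, σ(53) = 54, σ(54) = 120, σ(55) = 72, σ(56) = 120, σ(57) = 80, σ(58) = 90, σ(59) = 60, σ(60) = 168, σ(61) = 62, σ(62) = 96, σ(63) = 104, σ(64) = 127, σ(65) = 84, σ(66) = 144, σ(67) = 68, σ(68) = 126, σ(69) = 96, σ(70) = 144, σ(71) = 72, σ(72) = 195, σ(73) = 74, σ(74) = 114, σ(75) = 124, σ(76) = 140, σ(77) = 96, σ(78) = 168, σ(79) = 80, σ(80) = 186, σ(81) = 121, σ(82) = 126, σ(83) = 84, σ(84) = 224, σ(85) = 108, σ(86) = 132, σ(87) = 120, σ(88) = 180, σ(89) = 90, σ(90) = 234, σ(91) = 112, σ(92) = 168, σ(93) = 128, σ(94) = 144, σ(95) = 120, σ(96) = 252, σ(97) = 98, σ(98) = 171, σ(99) = 156, σ(100) = 217, σ(101) = 102, σ(102) = 216, σ(103) = 104, σ(104) = 210, σ(105) = 192, σ(106) = 162, σ(107) = 108, σ(108) = 280, σ(109) = 110, σ(110) = 216, σ(111) = 152, σ(112) = 248, σ(113) = 114, σ(114) = 240, σ(115) = 144, σ(116) = 210, σ(117) = 182, σ(118) = 180, σ(119) = 144, σ(120) = 360, σ(121) = 133, σ(122) = 186, σ(123) = 168, σ(124) = 224, σ(125) = 156, σ(126) = 312, σ(127) = 128, σ(128) = 255, σ(129) = 176, σ(130) = 252, σ(131) = 132, σ(132) = 336, σ(133) = 160, σ(134) = 204, σ(135) = 240, σ(136) = 270, σ(137) = 138, σ(138) = 288, σ(139) = 140, σ(140) = 336, σ(141) = 192, σ(142) = 216, σ(143) = 168, σ(144) = 403, σ(145) = 180, σ(146) = 222, σ(147) = 228, σ(148) = 266, σ(149) = 150, σ(150) = 372, σ(151) = 152, σ(152) = 300, σ(153) = 234, σ(154) = 288, σ(155) = 192, σ(156) = 392, σ(157) = 158, σ(158) = 240, σ(159) = 216, σ(160) = 378, σ(161) = 192, σ(162) = 363, σ(163) = 164, σ(164) = 294, σ(165) = 288, σ(166) = 252, σ(167) = 168, σ(168) = 480, σ(169) = 183, σ(170) = 324, σ(171) = 260, σ(172) = 308, σ(173) = 174, σ(174) = 360, σ(175) = 248, σ(176) = 372, σ(177) = 240, σ(178) = 270, σ(179) = 180, σ(180) = 546, σ(181) = 182, σ(182) = 336, σ(183) = 248, σ(184) = 360, σ(185) = 228, σ(186) = 384, σ(187) = 216, σ(188) = 336, σ(189) = 320, σ(190) = 360, σ(191) = 192, σ(192) = 508. Summing all 192 values: 30490. (Average order: Σ_{n ≤ x} σ(n) ~ (π²/12) x². For x = 192, (π²/12)·192² ≈ 30319.42.)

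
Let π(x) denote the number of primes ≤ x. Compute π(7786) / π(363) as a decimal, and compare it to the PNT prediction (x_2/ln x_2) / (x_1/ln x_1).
π(7786)/π(363) = 985/72 ≈ 13.6806;  PNT prediction ≈ 14.1103.

π(363) = 72 and π(7786) = 985, so π(7786)/π(363) ≈ 13.6806. The PNT-predicted ratio is (7786/ln(7786)) / (363/ln(363)) ≈ 14.1103. The two agree to within a few percent, as expected.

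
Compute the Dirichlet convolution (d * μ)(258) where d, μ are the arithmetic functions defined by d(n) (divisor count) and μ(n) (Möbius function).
(d * μ)(258) = 1

Divisors of 258: [1, 2, 3, 6, 43, 86, 129, 258]. For each d | 258:
  d = 1: d(1) · μ(258/1) = 1 · -1 = -1
  d = 2: d(2) · μ(258/2) = 2 · 1 = 2
  d = 3: d(3) · μ(258/3) = 2 · 1 = 2
  d = 6: d(6) · μ(258/6) = 4 · -1 = -4
  d = 43: d(43) · μ(258/43) = 2 · 1 = 2
  d = 86: d(86) · μ(258/86) = 4 · -1 = -4
  d = 129: d(129) · μ(258/129) = 4 · -1 = -4
  d = 258: d(258) · μ(258/258) = 8 · 1 = 8
Summing: (d * μ)(258) = -1 + 2 + 2 + -4 + 2 + -4 + -4 + 8 = 1.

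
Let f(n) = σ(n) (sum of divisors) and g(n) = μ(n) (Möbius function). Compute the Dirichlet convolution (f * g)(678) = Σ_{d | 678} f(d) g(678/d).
(σ * μ)(678) = 678

Divisors of 678: [1, 2, 3, 6, 113, 226, 339, 678]. For each d | 678:
  d = 1: σ(1) · μ(678/1) = 1 · -1 = -1
  d = 2: σ(2) · μ(678/2) = 3 · 1 = 3
  d = 3: σ(3) · μ(678/3) = 4 · 1 = 4
  d = 6: σ(6) · μ(678/6) = 12 · -1 = -12
  d = 113: σ(113) · μ(678/113) = 114 · 1 = 114
  d = 226: σ(226) · μ(678/226) = 342 · -1 = -342
  d = 339: σ(339) · μ(678/339) = 456 · -1 = -456
  d = 678: σ(678) · μ(678/678) = 1368 · 1 = 1368
Summing: (σ * μ)(678) = -1 + 3 + 4 + -12 + 114 + -342 + -456 + 1368 = 678.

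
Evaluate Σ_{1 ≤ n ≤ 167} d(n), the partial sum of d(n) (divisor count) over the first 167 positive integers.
Σ_{n ≤ 167} d(n) = 878

Compute d(n) for each 1 ≤ n ≤ 167: d(1) = 1, d(2) = 2, d(3) = 2, d(4) = 3, d(5) = 2, d(6) = 4, d(7) = 2, d(8) = 4, d(9) = 3, d(10) = 4, d(11) = 2, d(12) = 6, d(13) = 2, d(14) = 4, d(15) = 4, d(16) = 5, d(17) = 2, d(18) = 6, d(19) = 2, d(20) = 6, d(21) = 4, d(22) = 4, d(23) = 2, d(24) = 8, d(25) = 3, d(26) = 4, d(27) = 4, d(28) = 6, d(29) = 2, d(30) = 8, d(31) = 2, d(32) = 6, d(33) = 4, d(34) = 4, d(35) = 4, d(36) = 9, d(37) = 2, d(38) = 4, d(39) = 4, d(40) = 8, d(41) = 2, d(42) = 8, d(43) = 2, d(44) = 6, d(45) = 6, d(46) = 4, d(47) = 2, d(48) = 10, d(49) = 3, d(50) = 6, d(51) = 4, d(52) = 6, d(53) = 2, d(54) = 8, d(55) = 4, d(56) = 8, d(57) = 4, d(58) = 4, d(59) = 2, d(60) = 12, d(61) = 2, d(62) = 4, d(63) = 6, d(64) = 7, d(65) = 4, d(66) = 8, d(67) = 2, d(68) = 6, d(69) = 4, d(70) = 8, d(71) = 2, d(72) = 12, d(73) = 2, d(74) = 4, d(75) = 6, d(76) = 6, d(77) = 4, d(78) = 8, d(79) = 2, d(80) = 10, d(81) = 5, d(82) = 4, d(83) = 2, d(84) = 12, d(85) = 4, d(86) = 4, d(87) = 4, d(88) = 8, d(89) = 2, d(90) = 12, d(91) = 4, d(92) = 6, d(93) = 4, d(94) = 4, d(95) = 4, d(96) = 12, d(97) = 2, d(98) = 6, d(99) = 6, d(100) = 9, d(101) = 2, d(102) = 8, d(103) = 2, d(104) = 8, d(105) = 8, d(106) = 4, d(107) = 2, d(108) = 12, d(109) = 2, d(110) = 8, d(111) = 4, d(112) = 10, d(113) = 2, d(114) = 8, d(115) = 4, d(116) = 6, d(117) = 6, d(118) = 4, d(119) = 4, d(120) = 16, d(121) = 3, d(122) = 4, d(123) = 4, d(124) = 6, d(125) = 4, d(126) = 12, d(127) = 2, d(128) = 8, d(129) = 4, d(130) = 8, d(131) = 2, d(132) = 12, d(133) = 4, d(134) = 4, d(135) = 8, d(136) = 8, d(137) = 2, d(138) = 8, d(139) = 2, d(140) = 12, d(141) = 4, d(142) = 4, d(143) = 4, d(144) = 15, d(145) = 4, d(146) = 4, d(147) = 6, d(148) = 6, d(149) = 2, d(150) = 12, d(151) = 2, d(152) = 8, d(153) = 6, d(154) = 8, d(155) = 4, d(156) = 12, d(157) = 2, d(158) = 4, d(159) = 4, d(160) = 12, d(161) = 4, d(162) = 10, d(163) = 2, d(164) = 6, d(165) = 8, d(166) = 4, d(167) = 2. Summing all 167 values: 878. (Dirichlet's divisor formula: Σ_{n ≤ x} d(n) = x ln(x) + (2γ − 1) x + O(√x). For x = 167, the asymptotic estimate is ≈ 880.49.)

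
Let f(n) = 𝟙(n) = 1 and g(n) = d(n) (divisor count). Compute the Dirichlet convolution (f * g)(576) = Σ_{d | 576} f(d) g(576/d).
(𝟙 * d)(576) = 168

Divisors of 576: [1, 2, 3, 4, 6, 8, 9, 12, 16, 18, 24, 32, 36, 48, 64, 72, 96, 144, 192, 288, 576]. For each d | 576:
  d = 1: 𝟙(1) · d(576/1) = 1 · 21 = 21
  d = 2: 𝟙(2) · d(576/2) = 1 · 18 = 18
  d = 3: 𝟙(3) · d(576/3) = 1 · 14 = 14
  d = 4: 𝟙(4) · d(576/4) = 1 · 15 = 15
  d = 6: 𝟙(6) · d(576/6) = 1 · 12 = 12
  d = 8: 𝟙(8) · d(576/8) = 1 · 12 = 12
  d = 9: 𝟙(9) · d(576/9) = 1 · 7 = 7
  d = 12: 𝟙(12) · d(576/12) = 1 · 10 = 10
  d = 16: 𝟙(16) · d(576/16) = 1 · 9 = 9
  d = 18: 𝟙(18) · d(576/18) = 1 · 6 = 6
  d = 24: 𝟙(24) · d(576/24) = 1 · 8 = 8
  d = 32: 𝟙(32) · d(576/32) = 1 · 6 = 6
  d = 36: 𝟙(36) · d(576/36) = 1 · 5 = 5
  d = 48: 𝟙(48) · d(576/48) = 1 · 6 = 6
  d = 64: 𝟙(64) · d(576/64) = 1 · 3 = 3
  d = 72: 𝟙(72) · d(576/72) = 1 · 4 = 4
  d = 96: 𝟙(96) · d(576/96) = 1 · 4 = 4
  d = 144: 𝟙(144) · d(576/144) = 1 · 3 = 3
  d = 192: 𝟙(192) · d(576/192) = 1 · 2 = 2
  d = 288: 𝟙(288) · d(576/288) = 1 · 2 = 2
  d = 576: 𝟙(576) · d(576/576) = 1 · 1 = 1
Summing: (𝟙 * d)(576) = 21 + 18 + 14 + 15 + 12 + 12 + 7 + 10 + 9 + 6 + 8 + 6 + 5 + 6 + 3 + 4 + 4 + 3 + 2 + 2 + 1 = 168.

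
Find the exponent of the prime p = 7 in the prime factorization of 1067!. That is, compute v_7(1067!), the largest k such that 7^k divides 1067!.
v_7(1067!) = 176

Legendre's formula: v_p(n!) = Σ_{k ≥ 1} ⌊n / p^k⌋. For p = 7, n = 1067, the terms are:
  ⌊1067/7^1⌋ = ⌊1067/7⌋ = 152
  ⌊1067/7^2⌋ = ⌊1067/49⌋ = 21
  ⌊1067/7^3⌋ = ⌊1067/343⌋ = 3
(the next term ⌊1067/7^4⌋ = 0, terminating the sum). Summing: v_7(1067!) = 152 + 21 + 3 = 176.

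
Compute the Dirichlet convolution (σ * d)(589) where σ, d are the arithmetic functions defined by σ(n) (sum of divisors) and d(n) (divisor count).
(σ * d)(589) = 748

Divisors of 589: [1, 19, 31, 589]. For each d | 589:
  d = 1: σ(1) · d(589/1) = 1 · 4 = 4
  d = 19: σ(19) · d(589/19) = 20 · 2 = 40
  d = 31: σ(31) · d(589/31) = 32 · 2 = 64
  d = 589: σ(589) · d(589/589) = 640 · 1 = 640
Summing: (σ * d)(589) = 4 + 40 + 64 + 640 = 748.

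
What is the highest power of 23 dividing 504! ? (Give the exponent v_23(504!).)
v_23(504!) = 21

Legendre's formula: v_p(n!) = Σ_{k ≥ 1} ⌊n / p^k⌋. For p = 23, n = 504, the terms are:
  ⌊504/23^1⌋ = ⌊504/23⌋ = 21
(the next term ⌊504/23^2⌋ = 0, terminating the sum). Summing: v_23(504!) = 21 = 21.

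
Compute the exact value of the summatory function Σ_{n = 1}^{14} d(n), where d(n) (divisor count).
Σ_{n ≤ 14} d(n) = 41

Compute d(n) for each 1 ≤ n ≤ 14: d(1) = 1, d(2) = 2, d(3) = 2, d(4) = 3, d(5) = 2, d(6) = 4, d(7) = 2, d(8) = 4, d(9) = 3, d(10) = 4, d(11) = 2, d(12) = 6, d(13) = 2, d(14) = 4. Summing all 14 values: 41. (Dirichlet's divisor formula: Σ_{n ≤ x} d(n) = x ln(x) + (2γ − 1) x + O(√x). For x = 14, the asymptotic estimate is ≈ 39.11.)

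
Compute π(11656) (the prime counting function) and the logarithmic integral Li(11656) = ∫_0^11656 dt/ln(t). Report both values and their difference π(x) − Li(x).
π(11656) = 1399;  Li(11656) ≈ 1424.42;  π(x) − Li(x) ≈ -25.42.

Direct count of primes ≤ 11656 gives π(11656) = 1399. Numerical evaluation of the logarithmic integral gives Li(11656) ≈ 1424.42. The difference π(x) − Li(x) ≈ -25.42 is typically negative for small/moderate x (Li(x) overestimates), though Littlewood's theorem shows this sign changes infinitely often.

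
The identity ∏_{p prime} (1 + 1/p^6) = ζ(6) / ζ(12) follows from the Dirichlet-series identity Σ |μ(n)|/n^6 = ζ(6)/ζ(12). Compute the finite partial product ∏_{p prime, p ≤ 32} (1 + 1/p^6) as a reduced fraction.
∏ = 27817995139941732182652708678753385001734002671757520/27350499395438163022926501194256392285250955967934357

The primes p ≤ 32 are [2, 3, 5, 7, 11, 13, 17, 19, 23, 29, 31]. For each, (1 + 1/p^6) = (p^6 + 1)/p^6. Multiplying these fractions over p ∈ [2, 3, 5, 7, 11, 13, 17, 19, 23, 29, 31] gives 27817995139941732182652708678753385001734002671757520/27350499395438163022926501194256392285250955967934357. (In the limit P → ∞ this tends to ζ(6)/ζ(12).)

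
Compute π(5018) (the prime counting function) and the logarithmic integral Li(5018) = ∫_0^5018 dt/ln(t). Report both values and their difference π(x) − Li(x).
π(5018) = 672;  Li(5018) ≈ 686.39;  π(x) − Li(x) ≈ -14.39.

Direct count of primes ≤ 5018 gives π(5018) = 672. Numerical evaluation of the logarithmic integral gives Li(5018) ≈ 686.39. The difference π(x) − Li(x) ≈ -14.39 is typically negative for small/moderate x (Li(x) overestimates), though Littlewood's theorem shows this sign changes infinitely often.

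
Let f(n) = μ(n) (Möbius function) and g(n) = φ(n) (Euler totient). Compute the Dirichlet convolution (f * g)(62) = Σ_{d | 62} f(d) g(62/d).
(μ * φ)(62) = 0

Divisors of 62: [1, 2, 31, 62]. For each d | 62:
  d = 1: μ(1) · φ(62/1) = 1 · 30 = 30
  d = 2: μ(2) · φ(62/2) = -1 · 30 = -30
  d = 31: μ(31) · φ(62/31) = -1 · 1 = -1
  d = 62: μ(62) · φ(62/62) = 1 · 1 = 1
Summing: (μ * φ)(62) = 30 + -30 + -1 + 1 = 0.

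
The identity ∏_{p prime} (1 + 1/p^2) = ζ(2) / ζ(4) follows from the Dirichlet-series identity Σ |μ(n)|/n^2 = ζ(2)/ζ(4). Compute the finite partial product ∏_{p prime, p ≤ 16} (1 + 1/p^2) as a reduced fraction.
∏ = 1037000/693693

The primes p ≤ 16 are [2, 3, 5, 7, 11, 13]. For each, (1 + 1/p^2) = (p^2 + 1)/p^2. Multiplying these fractions over p ∈ [2, 3, 5, 7, 11, 13] gives 1037000/693693. (In the limit P → ∞ this tends to ζ(2)/ζ(4).)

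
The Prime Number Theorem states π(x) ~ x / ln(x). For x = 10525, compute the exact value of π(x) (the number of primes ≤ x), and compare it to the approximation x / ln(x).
π(10525) = 1286;  x/ln(x) ≈ 1136.42;  relative error ≈ 11.63%.

Directly count primes up to 10525: π(10525) = 1286. The PNT approximation gives 10525/ln(10525) ≈ 10525/9.26151 ≈ 1136.42. Relative error (π(x) − x/ln(x)) / π(x) ≈ 11.63%; the approximation is known to undercount slightly (Li(x) is a better estimate).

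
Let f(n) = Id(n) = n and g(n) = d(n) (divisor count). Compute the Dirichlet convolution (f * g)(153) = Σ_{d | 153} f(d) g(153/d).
(Id * d)(153) = 342

Divisors of 153: [1, 3, 9, 17, 51, 153]. For each d | 153:
  d = 1: Id(1) · d(153/1) = 1 · 6 = 6
  d = 3: Id(3) · d(153/3) = 3 · 4 = 12
  d = 9: Id(9) · d(153/9) = 9 · 2 = 18
  d = 17: Id(17) · d(153/17) = 17 · 3 = 51
  d = 51: Id(51) · d(153/51) = 51 · 2 = 102
  d = 153: Id(153) · d(153/153) = 153 · 1 = 153
Summing: (Id * d)(153) = 6 + 12 + 18 + 51 + 102 + 153 = 342.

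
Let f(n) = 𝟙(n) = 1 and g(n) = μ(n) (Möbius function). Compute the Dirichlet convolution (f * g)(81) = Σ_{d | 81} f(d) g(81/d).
(𝟙 * μ)(81) = 0

Divisors of 81: [1, 3, 9, 27, 81]. For each d | 81:
  d = 1: 𝟙(1) · μ(81/1) = 1 · 0 = 0
  d = 3: 𝟙(3) · μ(81/3) = 1 · 0 = 0
  d = 9: 𝟙(9) · μ(81/9) = 1 · 0 = 0
  d = 27: 𝟙(27) · μ(81/27) = 1 · -1 = -1
  d = 81: 𝟙(81) · μ(81/81) = 1 · 1 = 1
Summing: (𝟙 * μ)(81) = 0 + 0 + 0 + -1 + 1 = 0.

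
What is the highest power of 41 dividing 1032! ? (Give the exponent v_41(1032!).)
v_41(1032!) = 25

Legendre's formula: v_p(n!) = Σ_{k ≥ 1} ⌊n / p^k⌋. For p = 41, n = 1032, the terms are:
  ⌊1032/41^1⌋ = ⌊1032/41⌋ = 25
(the next term ⌊1032/41^2⌋ = 0, terminating the sum). Summing: v_41(1032!) = 25 = 25.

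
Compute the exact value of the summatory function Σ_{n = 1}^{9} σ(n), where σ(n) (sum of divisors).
Σ_{n ≤ 9} σ(n) = 69

Compute σ(n) for each 1 ≤ n ≤ 9: σ(1) = 1, σ(2) = 3, σ(3) = 4, σ(4) = 7, σ(5) = 6, σ(6) = 12, σ(7) = 8, σ(8) = 15, σ(9) = 13. Summing all 9 values: 69. (Average order: Σ_{n ≤ x} σ(n) ~ (π²/12) x². For x = 9, (π²/12)·9² ≈ 66.62.)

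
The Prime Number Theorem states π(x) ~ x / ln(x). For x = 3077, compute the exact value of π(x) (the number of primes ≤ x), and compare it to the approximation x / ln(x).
π(3077) = 439;  x/ln(x) ≈ 383.11;  relative error ≈ 12.73%.

Directly count primes up to 3077: π(3077) = 439. The PNT approximation gives 3077/ln(3077) ≈ 3077/8.03171 ≈ 383.11. Relative error (π(x) − x/ln(x)) / π(x) ≈ 12.73%; the approximation is known to undercount slightly (Li(x) is a better estimate).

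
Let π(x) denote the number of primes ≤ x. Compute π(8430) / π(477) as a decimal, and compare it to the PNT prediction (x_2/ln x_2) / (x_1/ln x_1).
π(8430)/π(477) = 1054/91 ≈ 11.5824;  PNT prediction ≈ 12.0579.

π(477) = 91 and π(8430) = 1054, so π(8430)/π(477) ≈ 11.5824. The PNT-predicted ratio is (8430/ln(8430)) / (477/ln(477)) ≈ 12.0579. The two agree to within a few percent, as expected.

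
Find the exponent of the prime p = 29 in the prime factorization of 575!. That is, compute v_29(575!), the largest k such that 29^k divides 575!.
v_29(575!) = 19

Legendre's formula: v_p(n!) = Σ_{k ≥ 1} ⌊n / p^k⌋. For p = 29, n = 575, the terms are:
  ⌊575/29^1⌋ = ⌊575/29⌋ = 19
(the next term ⌊575/29^2⌋ = 0, terminating the sum). Summing: v_29(575!) = 19 = 19.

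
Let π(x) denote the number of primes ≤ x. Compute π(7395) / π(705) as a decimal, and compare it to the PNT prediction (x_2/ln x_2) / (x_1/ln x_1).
π(7395)/π(705) = 939/126 ≈ 7.4524;  PNT prediction ≈ 7.7219.

π(705) = 126 and π(7395) = 939, so π(7395)/π(705) ≈ 7.4524. The PNT-predicted ratio is (7395/ln(7395)) / (705/ln(705)) ≈ 7.7219. The two agree to within a few percent, as expected.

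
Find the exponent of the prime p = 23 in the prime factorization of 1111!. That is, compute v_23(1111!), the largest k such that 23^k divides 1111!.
v_23(1111!) = 50

Legendre's formula: v_p(n!) = Σ_{k ≥ 1} ⌊n / p^k⌋. For p = 23, n = 1111, the terms are:
  ⌊1111/23^1⌋ = ⌊1111/23⌋ = 48
  ⌊1111/23^2⌋ = ⌊1111/529⌋ = 2
(the next term ⌊1111/23^3⌋ = 0, terminating the sum). Summing: v_23(1111!) = 48 + 2 = 50.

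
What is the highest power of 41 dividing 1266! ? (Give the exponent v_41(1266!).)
v_41(1266!) = 30

Legendre's formula: v_p(n!) = Σ_{k ≥ 1} ⌊n / p^k⌋. For p = 41, n = 1266, the terms are:
  ⌊1266/41^1⌋ = ⌊1266/41⌋ = 30
(the next term ⌊1266/41^2⌋ = 0, terminating the sum). Summing: v_41(1266!) = 30 = 30.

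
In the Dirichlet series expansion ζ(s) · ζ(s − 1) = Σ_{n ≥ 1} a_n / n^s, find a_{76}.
σ(76) = 140

In the product (Σ m^0/m^s)(Σ k / k^s) = Σ (Σ_{d | n} d) / n^s, the coefficient of 1/n^s is σ(n) = Σ_{d | n} d. For n = 76, divisors are [1, 2, 4, 19, 38, 76]; summing: σ(76) = 140.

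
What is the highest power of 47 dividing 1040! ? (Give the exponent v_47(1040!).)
v_47(1040!) = 22

Legendre's formula: v_p(n!) = Σ_{k ≥ 1} ⌊n / p^k⌋. For p = 47, n = 1040, the terms are:
  ⌊1040/47^1⌋ = ⌊1040/47⌋ = 22
(the next term ⌊1040/47^2⌋ = 0, terminating the sum). Summing: v_47(1040!) = 22 = 22.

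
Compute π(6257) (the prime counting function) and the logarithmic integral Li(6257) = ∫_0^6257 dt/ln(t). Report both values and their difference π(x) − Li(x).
π(6257) = 813;  Li(6257) ≈ 829.88;  π(x) − Li(x) ≈ -16.88.

Direct count of primes ≤ 6257 gives π(6257) = 813. Numerical evaluation of the logarithmic integral gives Li(6257) ≈ 829.88. The difference π(x) − Li(x) ≈ -16.88 is typically negative for small/moderate x (Li(x) overestimates), though Littlewood's theorem shows this sign changes infinitely often.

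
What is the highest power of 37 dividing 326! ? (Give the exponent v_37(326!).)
v_37(326!) = 8

Legendre's formula: v_p(n!) = Σ_{k ≥ 1} ⌊n / p^k⌋. For p = 37, n = 326, the terms are:
  ⌊326/37^1⌋ = ⌊326/37⌋ = 8
(the next term ⌊326/37^2⌋ = 0, terminating the sum). Summing: v_37(326!) = 8 = 8.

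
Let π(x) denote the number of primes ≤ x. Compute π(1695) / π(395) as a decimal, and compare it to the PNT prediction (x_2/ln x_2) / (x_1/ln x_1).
π(1695)/π(395) = 264/77 ≈ 3.4286;  PNT prediction ≈ 3.4505.

π(395) = 77 and π(1695) = 264, so π(1695)/π(395) ≈ 3.4286. The PNT-predicted ratio is (1695/ln(1695)) / (395/ln(395)) ≈ 3.4505. The two agree to within a few percent, as expected.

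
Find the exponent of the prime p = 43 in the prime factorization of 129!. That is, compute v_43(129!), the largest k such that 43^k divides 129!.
v_43(129!) = 3

Legendre's formula: v_p(n!) = Σ_{k ≥ 1} ⌊n / p^k⌋. For p = 43, n = 129, the terms are:
  ⌊129/43^1⌋ = ⌊129/43⌋ = 3
(the next term ⌊129/43^2⌋ = 0, terminating the sum). Summing: v_43(129!) = 3 = 3.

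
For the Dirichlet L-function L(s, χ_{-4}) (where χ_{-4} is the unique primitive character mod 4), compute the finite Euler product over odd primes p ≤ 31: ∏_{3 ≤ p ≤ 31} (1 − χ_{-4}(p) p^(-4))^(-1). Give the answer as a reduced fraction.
∏ = 1870816715381797956556539609218365/1891731462842378884815364370202624

The odd primes p ≤ 31 are [3, 5, 7, 11, 13, 17, 19, 23, 29, 31]. For each, χ(p) = 1 if p ≡ 1 mod 4, χ(p) = −1 if p ≡ 3 mod 4. Taking (1 − χ(p)/p^4)^(-1) = p^4/(p^4 − χ(p)): (1 − (-1)/3^4)^(-1) · (1 − (1)/5^4)^(-1) · (1 − (-1)/7^4)^(-1) · (1 − (-1)/11^4)^(-1) · (1 − (1)/13^4)^(-1) · (1 − (1)/17^4)^(-1) · (1 − (-1)/19^4)^(-1) · (1 − (-1)/23^4)^(-1) · (1 − (1)/29^4)^(-1) · (1 − (-1)/31^4)^(-1) = 1870816715381797956556539609218365/1891731462842378884815364370202624.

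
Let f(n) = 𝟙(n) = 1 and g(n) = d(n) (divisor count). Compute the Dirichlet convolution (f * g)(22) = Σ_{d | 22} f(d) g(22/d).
(𝟙 * d)(22) = 9

Divisors of 22: [1, 2, 11, 22]. For each d | 22:
  d = 1: 𝟙(1) · d(22/1) = 1 · 4 = 4
  d = 2: 𝟙(2) · d(22/2) = 1 · 2 = 2
  d = 11: 𝟙(11) · d(22/11) = 1 · 2 = 2
  d = 22: 𝟙(22) · d(22/22) = 1 · 1 = 1
Summing: (𝟙 * d)(22) = 4 + 2 + 2 + 1 = 9.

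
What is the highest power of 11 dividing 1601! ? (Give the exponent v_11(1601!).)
v_11(1601!) = 159

Legendre's formula: v_p(n!) = Σ_{k ≥ 1} ⌊n / p^k⌋. For p = 11, n = 1601, the terms are:
  ⌊1601/11^1⌋ = ⌊1601/11⌋ = 145
  ⌊1601/11^2⌋ = ⌊1601/121⌋ = 13
  ⌊1601/11^3⌋ = ⌊1601/1331⌋ = 1
(the next term ⌊1601/11^4⌋ = 0, terminating the sum). Summing: v_11(1601!) = 145 + 13 + 1 = 159.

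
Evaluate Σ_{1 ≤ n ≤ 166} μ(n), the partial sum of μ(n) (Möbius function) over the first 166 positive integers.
Σ_{n ≤ 166} μ(n) = 0

Compute μ(n) for each 1 ≤ n ≤ 166: μ(1) = 1, μ(2) = -1, μ(3) = -1, μ(4) = 0, μ(5) = -1, μ(6) = 1, μ(7) = -1, μ(8) = 0, μ(9) = 0, μ(10) = 1, μ(11) = -1, μ(12) = 0, μ(13) = -1, μ(14) = 1, μ(15) = 1, μ(16) = 0, μ(17) = -1, μ(18) = 0, μ(19) = -1, μ(20) = 0, μ(21) = 1, μ(22) = 1, μ(23) = -1, μ(24) = 0, μ(25) = 0, μ(26) = 1, μ(27) = 0, μ(28) = 0, μ(29) = -1, μ(30) = -1, μ(31) = -1, μ(32) = 0, μ(33) = 1, μ(34) = 1, μ(35) = 1, μ(36) = 0, μ(37) = -1, μ(38) = 1, μ(39) = 1, μ(40) = 0, μ(41) = -1, μ(42) = -1, μ(43) = -1, μ(44) = 0, μ(45) = 0, μ(46) = 1, μ(47) = -1, μ(48) = 0, μ(49) = 0, μ(50) = 0, μ(51) = 1, μ(52) = 0, μ(53) = -1, μ(54) = 0, μ(55) = 1, μ(56) = 0, μ(57) = 1, μ(58) = 1, μ(59) = -1, μ(60) = 0, μ(61) = -1, μ(62) = 1, μ(63) = 0, μ(64) = 0, μ(65) = 1, μ(66) = -1, μ(67) = -1, μ(68) = 0, μ(69) = 1, μ(70) = -1, μ(71) = -1, μ(72) = 0, μ(73) = -1, μ(74) = 1, μ(75) = 0, μ(76) = 0, μ(77) = 1, μ(78) = -1, μ(79) = -1, μ(80) = 0, μ(81) = 0, μ(82) = 1, μ(83) = -1, μ(84) = 0, μ(85) = 1, μ(86) = 1, μ(87) = 1, μ(88) = 0, μ(89) = -1, μ(90) = 0, μ(91) = 1, μ(92) = 0, μ(93) = 1, μ(94) = 1, μ(95) = 1, μ(96) = 0, μ(97) = -1, μ(98) = 0, μ(99) = 0, μ(100) = 0, μ(101) = -1, μ(102) = -1, μ(103) = -1, μ(104) = 0, μ(105) = -1, μ(106) = 1, μ(107) = -1, μ(108) = 0, μ(109) = -1, μ(110) = -1, μ(111) = 1, μ(112) = 0, μ(113) = -1, μ(114) = -1, μ(115) = 1, μ(116) = 0, μ(117) = 0, μ(118) = 1, μ(119) = 1, μ(120) = 0, μ(121) = 0, μ(122) = 1, μ(123) = 1, μ(124) = 0, μ(125) = 0, μ(126) = 0, μ(127) = -1, μ(128) = 0, μ(129) = 1, μ(130) = -1, μ(131) = -1, μ(132) = 0, μ(133) = 1, μ(134) = 1, μ(135) = 0, μ(136) = 0, μ(137) = -1, μ(138) = -1, μ(139) = -1, μ(140) = 0, μ(141) = 1, μ(142) = 1, μ(143) = 1, μ(144) = 0, μ(145) = 1, μ(146) = 1, μ(147) = 0, μ(148) = 0, μ(149) = -1, μ(150) = 0, μ(151) = -1, μ(152) = 0, μ(153) = 0, μ(154) = -1, μ(155) = 1, μ(156) = 0, μ(157) = -1, μ(158) = 1, μ(159) = 1, μ(160) = 0, μ(161) = 1, μ(162) = 0, μ(163) = -1, μ(164) = 0, μ(165) = -1, μ(166) = 1. Summing all 166 values: 0. (Mertens function M(x) = Σ_{n ≤ x} μ(n); on average M(x) should be small (PNT ⟺ M(x) = o(x)).)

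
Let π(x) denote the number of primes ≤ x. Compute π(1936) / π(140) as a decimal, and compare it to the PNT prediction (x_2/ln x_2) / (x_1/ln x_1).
π(1936)/π(140) = 295/34 ≈ 8.6765;  PNT prediction ≈ 9.0291.

π(140) = 34 and π(1936) = 295, so π(1936)/π(140) ≈ 8.6765. The PNT-predicted ratio is (1936/ln(1936)) / (140/ln(140)) ≈ 9.0291. The two agree to within a few percent, as expected.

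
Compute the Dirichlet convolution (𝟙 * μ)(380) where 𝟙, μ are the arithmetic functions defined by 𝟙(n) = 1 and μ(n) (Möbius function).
(𝟙 * μ)(380) = 0

Divisors of 380: [1, 2, 4, 5, 10, 19, 20, 38, 76, 95, 190, 380]. For each d | 380:
  d = 1: 𝟙(1) · μ(380/1) = 1 · 0 = 0
  d = 2: 𝟙(2) · μ(380/2) = 1 · -1 = -1
  d = 4: 𝟙(4) · μ(380/4) = 1 · 1 = 1
  d = 5: 𝟙(5) · μ(380/5) = 1 · 0 = 0
  d = 10: 𝟙(10) · μ(380/10) = 1 · 1 = 1
  d = 19: 𝟙(19) · μ(380/19) = 1 · 0 = 0
  d = 20: 𝟙(20) · μ(380/20) = 1 · -1 = -1
  d = 38: 𝟙(38) · μ(380/38) = 1 · 1 = 1
  d = 76: 𝟙(76) · μ(380/76) = 1 · -1 = -1
  d = 95: 𝟙(95) · μ(380/95) = 1 · 0 = 0
  d = 190: 𝟙(190) · μ(380/190) = 1 · -1 = -1
  d = 380: 𝟙(380) · μ(380/380) = 1 · 1 = 1
Summing: (𝟙 * μ)(380) = 0 + -1 + 1 + 0 + 1 + 0 + -1 + 1 + -1 + 0 + -1 + 1 = 0.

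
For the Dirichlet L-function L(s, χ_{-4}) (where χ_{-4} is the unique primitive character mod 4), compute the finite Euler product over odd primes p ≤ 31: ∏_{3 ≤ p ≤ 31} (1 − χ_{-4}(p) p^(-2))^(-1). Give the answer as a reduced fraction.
∏ = 70163108671177093/76623095660544000

The odd primes p ≤ 31 are [3, 5, 7, 11, 13, 17, 19, 23, 29, 31]. For each, χ(p) = 1 if p ≡ 1 mod 4, χ(p) = −1 if p ≡ 3 mod 4. Taking (1 − χ(p)/p^2)^(-1) = p^2/(p^2 − χ(p)): (1 − (-1)/3^2)^(-1) · (1 − (1)/5^2)^(-1) · (1 − (-1)/7^2)^(-1) · (1 − (-1)/11^2)^(-1) · (1 − (1)/13^2)^(-1) · (1 − (1)/17^2)^(-1) · (1 − (-1)/19^2)^(-1) · (1 − (-1)/23^2)^(-1) · (1 − (1)/29^2)^(-1) · (1 − (-1)/31^2)^(-1) = 70163108671177093/76623095660544000.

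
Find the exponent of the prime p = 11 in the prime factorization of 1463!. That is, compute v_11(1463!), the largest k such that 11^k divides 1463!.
v_11(1463!) = 146

Legendre's formula: v_p(n!) = Σ_{k ≥ 1} ⌊n / p^k⌋. For p = 11, n = 1463, the terms are:
  ⌊1463/11^1⌋ = ⌊1463/11⌋ = 133
  ⌊1463/11^2⌋ = ⌊1463/121⌋ = 12
  ⌊1463/11^3⌋ = ⌊1463/1331⌋ = 1
(the next term ⌊1463/11^4⌋ = 0, terminating the sum). Summing: v_11(1463!) = 133 + 12 + 1 = 146.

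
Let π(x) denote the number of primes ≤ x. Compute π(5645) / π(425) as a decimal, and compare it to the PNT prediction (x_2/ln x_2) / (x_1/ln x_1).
π(5645)/π(425) = 741/82 ≈ 9.0366;  PNT prediction ≈ 9.3055.

π(425) = 82 and π(5645) = 741, so π(5645)/π(425) ≈ 9.0366. The PNT-predicted ratio is (5645/ln(5645)) / (425/ln(425)) ≈ 9.3055. The two agree to within a few percent, as expected.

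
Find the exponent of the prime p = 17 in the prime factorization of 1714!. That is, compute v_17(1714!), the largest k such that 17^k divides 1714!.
v_17(1714!) = 105

Legendre's formula: v_p(n!) = Σ_{k ≥ 1} ⌊n / p^k⌋. For p = 17, n = 1714, the terms are:
  ⌊1714/17^1⌋ = ⌊1714/17⌋ = 100
  ⌊1714/17^2⌋ = ⌊1714/289⌋ = 5
(the next term ⌊1714/17^3⌋ = 0, terminating the sum). Summing: v_17(1714!) = 100 + 5 = 105.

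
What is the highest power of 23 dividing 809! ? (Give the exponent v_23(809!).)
v_23(809!) = 36

Legendre's formula: v_p(n!) = Σ_{k ≥ 1} ⌊n / p^k⌋. For p = 23, n = 809, the terms are:
  ⌊809/23^1⌋ = ⌊809/23⌋ = 35
  ⌊809/23^2⌋ = ⌊809/529⌋ = 1
(the next term ⌊809/23^3⌋ = 0, terminating the sum). Summing: v_23(809!) = 35 + 1 = 36.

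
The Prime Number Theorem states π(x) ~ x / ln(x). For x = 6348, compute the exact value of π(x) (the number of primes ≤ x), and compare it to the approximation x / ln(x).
π(6348) = 826;  x/ln(x) ≈ 725.00;  relative error ≈ 12.23%.

Directly count primes up to 6348: π(6348) = 826. The PNT approximation gives 6348/ln(6348) ≈ 6348/8.75590 ≈ 725.00. Relative error (π(x) − x/ln(x)) / π(x) ≈ 12.23%; the approximation is known to undercount slightly (Li(x) is a better estimate).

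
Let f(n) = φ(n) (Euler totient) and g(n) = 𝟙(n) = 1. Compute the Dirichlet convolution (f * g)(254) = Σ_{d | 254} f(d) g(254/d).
(φ * 𝟙)(254) = 254

Divisors of 254: [1, 2, 127, 254]. For each d | 254:
  d = 1: φ(1) · 𝟙(254/1) = 1 · 1 = 1
  d = 2: φ(2) · 𝟙(254/2) = 1 · 1 = 1
  d = 127: φ(127) · 𝟙(254/127) = 126 · 1 = 126
  d = 254: φ(254) · 𝟙(254/254) = 126 · 1 = 126
Summing: (φ * 𝟙)(254) = 1 + 1 + 126 + 126 = 254.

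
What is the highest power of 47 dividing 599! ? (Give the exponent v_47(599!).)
v_47(599!) = 12

Legendre's formula: v_p(n!) = Σ_{k ≥ 1} ⌊n / p^k⌋. For p = 47, n = 599, the terms are:
  ⌊599/47^1⌋ = ⌊599/47⌋ = 12
(the next term ⌊599/47^2⌋ = 0, terminating the sum). Summing: v_47(599!) = 12 = 12.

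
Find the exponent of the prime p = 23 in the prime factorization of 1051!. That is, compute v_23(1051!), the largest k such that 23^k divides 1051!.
v_23(1051!) = 46

Legendre's formula: v_p(n!) = Σ_{k ≥ 1} ⌊n / p^k⌋. For p = 23, n = 1051, the terms are:
  ⌊1051/23^1⌋ = ⌊1051/23⌋ = 45
  ⌊1051/23^2⌋ = ⌊1051/529⌋ = 1
(the next term ⌊1051/23^3⌋ = 0, terminating the sum). Summing: v_23(1051!) = 45 + 1 = 46.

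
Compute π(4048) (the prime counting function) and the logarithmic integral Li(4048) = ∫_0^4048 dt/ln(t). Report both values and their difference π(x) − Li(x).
π(4048) = 557;  Li(4048) ≈ 571.15;  π(x) − Li(x) ≈ -14.15.

Direct count of primes ≤ 4048 gives π(4048) = 557. Numerical evaluation of the logarithmic integral gives Li(4048) ≈ 571.15. The difference π(x) − Li(x) ≈ -14.15 is typically negative for small/moderate x (Li(x) overestimates), though Littlewood's theorem shows this sign changes infinitely often.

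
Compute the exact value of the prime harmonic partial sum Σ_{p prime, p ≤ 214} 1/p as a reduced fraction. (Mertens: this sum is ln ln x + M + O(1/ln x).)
Σ 1/p = 3215488142498485484492183158345029261034221047849345857469577412562094716564064084247/1645783550795210387735581011435590727981167322669649249414629852197255934130751870910

π(214) = 47, so the primes ≤ 214 are [2, 3, 5, 7, 11, 13, 17, 19, 23, 29, 31, 37, 41, 43, 47, 53, 59, 61, 67, 71, 73, 79, 83, 89, 97, 101, 103, 107, 109, 113, 127, 131, 137, 139, 149, 151, 157, 163, 167, 173, 179, 181, 191, 193, 197, 199, 211]. Summing 1/p over these primes: 3215488142498485484492183158345029261034221047849345857469577412562094716564064084247/1645783550795210387735581011435590727981167322669649249414629852197255934130751870910 ≈ 1.9538. Mertens estimate ln ln(214) + 0.2615 ≈ 1.9416.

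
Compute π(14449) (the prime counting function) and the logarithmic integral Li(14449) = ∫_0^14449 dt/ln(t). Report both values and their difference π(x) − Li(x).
π(14449) = 1695;  Li(14449) ≈ 1719.21;  π(x) − Li(x) ≈ -24.21.

Direct count of primes ≤ 14449 gives π(14449) = 1695. Numerical evaluation of the logarithmic integral gives Li(14449) ≈ 1719.21. The difference π(x) − Li(x) ≈ -24.21 is typically negative for small/moderate x (Li(x) overestimates), though Littlewood's theorem shows this sign changes infinitely often.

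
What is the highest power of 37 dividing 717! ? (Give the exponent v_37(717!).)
v_37(717!) = 19

Legendre's formula: v_p(n!) = Σ_{k ≥ 1} ⌊n / p^k⌋. For p = 37, n = 717, the terms are:
  ⌊717/37^1⌋ = ⌊717/37⌋ = 19
(the next term ⌊717/37^2⌋ = 0, terminating the sum). Summing: v_37(717!) = 19 = 19.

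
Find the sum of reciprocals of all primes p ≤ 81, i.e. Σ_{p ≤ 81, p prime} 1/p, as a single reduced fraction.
Σ 1/p = 5692733621468679832887230172131/3217644767340672907899084554130

π(81) = 22, so the primes ≤ 81 are [2, 3, 5, 7, 11, 13, 17, 19, 23, 29, 31, 37, 41, 43, 47, 53, 59, 61, 67, 71, 73, 79]. Summing 1/p over these primes: 5692733621468679832887230172131/3217644767340672907899084554130 ≈ 1.7692. Mertens estimate ln ln(81) + 0.2615 ≈ 1.7418.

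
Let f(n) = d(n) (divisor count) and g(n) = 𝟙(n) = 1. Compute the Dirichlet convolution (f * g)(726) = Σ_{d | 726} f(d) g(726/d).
(d * 𝟙)(726) = 54

Divisors of 726: [1, 2, 3, 6, 11, 22, 33, 66, 121, 242, 363, 726]. For each d | 726:
  d = 1: d(1) · 𝟙(726/1) = 1 · 1 = 1
  d = 2: d(2) · 𝟙(726/2) = 2 · 1 = 2
  d = 3: d(3) · 𝟙(726/3) = 2 · 1 = 2
  d = 6: d(6) · 𝟙(726/6) = 4 · 1 = 4
  d = 11: d(11) · 𝟙(726/11) = 2 · 1 = 2
  d = 22: d(22) · 𝟙(726/22) = 4 · 1 = 4
  d = 33: d(33) · 𝟙(726/33) = 4 · 1 = 4
  d = 66: d(66) · 𝟙(726/66) = 8 · 1 = 8
  d = 121: d(121) · 𝟙(726/121) = 3 · 1 = 3
  d = 242: d(242) · 𝟙(726/242) = 6 · 1 = 6
  d = 363: d(363) · 𝟙(726/363) = 6 · 1 = 6
  d = 726: d(726) · 𝟙(726/726) = 12 · 1 = 12
Summing: (d * 𝟙)(726) = 1 + 2 + 2 + 4 + 2 + 4 + 4 + 8 + 3 + 6 + 6 + 12 = 54.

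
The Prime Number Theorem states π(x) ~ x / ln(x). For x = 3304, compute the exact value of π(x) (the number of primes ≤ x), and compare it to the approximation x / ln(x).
π(3304) = 464;  x/ln(x) ≈ 407.76;  relative error ≈ 12.12%.

Directly count primes up to 3304: π(3304) = 464. The PNT approximation gives 3304/ln(3304) ≈ 3304/8.10289 ≈ 407.76. Relative error (π(x) − x/ln(x)) / π(x) ≈ 12.12%; the approximation is known to undercount slightly (Li(x) is a better estimate).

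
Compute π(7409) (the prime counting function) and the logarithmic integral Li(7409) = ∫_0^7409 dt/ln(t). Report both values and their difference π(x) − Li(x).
π(7409) = 939;  Li(7409) ≈ 960.38;  π(x) − Li(x) ≈ -21.38.

Direct count of primes ≤ 7409 gives π(7409) = 939. Numerical evaluation of the logarithmic integral gives Li(7409) ≈ 960.38. The difference π(x) − Li(x) ≈ -21.38 is typically negative for small/moderate x (Li(x) overestimates), though Littlewood's theorem shows this sign changes infinitely often.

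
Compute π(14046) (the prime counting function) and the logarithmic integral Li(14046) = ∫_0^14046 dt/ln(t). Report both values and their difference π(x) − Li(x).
π(14046) = 1656;  Li(14046) ≈ 1677.08;  π(x) − Li(x) ≈ -21.08.

Direct count of primes ≤ 14046 gives π(14046) = 1656. Numerical evaluation of the logarithmic integral gives Li(14046) ≈ 1677.08. The difference π(x) − Li(x) ≈ -21.08 is typically negative for small/moderate x (Li(x) overestimates), though Littlewood's theorem shows this sign changes infinitely often.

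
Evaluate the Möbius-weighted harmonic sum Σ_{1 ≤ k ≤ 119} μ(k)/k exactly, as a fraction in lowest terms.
Σ μ(k)/k = -57036343158881297864991132838495688289960443/6322010928083521557629041258308732498654937398

Values of μ(k) for 1 ≤ k ≤ 119: μ(1) = 1, μ(2) = -1, μ(3) = -1, μ(5) = -1, μ(6) = 1, μ(7) = -1, μ(10) = 1, μ(11) = -1, μ(13) = -1, μ(14) = 1, μ(15) = 1, μ(17) = -1, μ(19) = -1, μ(21) = 1, μ(22) = 1, μ(23) = -1, μ(26) = 1, μ(29) = -1, μ(30) = -1, μ(31) = -1, μ(33) = 1, μ(34) = 1, μ(35) = 1, μ(37) = -1, μ(38) = 1, μ(39) = 1, μ(41) = -1, μ(42) = -1, μ(43) = -1, μ(46) = 1, μ(47) = -1, μ(51) = 1, μ(53) = -1, μ(55) = 1, μ(57) = 1, μ(58) = 1, μ(59) = -1, μ(61) = -1, μ(62) = 1, μ(65) = 1, μ(66) = -1, μ(67) = -1, μ(69) = 1, μ(70) = -1, μ(71) = -1, μ(73) = -1, μ(74) = 1, μ(77) = 1, μ(78) = -1, μ(79) = -1, μ(82) = 1, μ(83) = -1, μ(85) = 1, μ(86) = 1, μ(87) = 1, μ(89) = -1, μ(91) = 1, μ(93) = 1, μ(94) = 1, μ(95) = 1, μ(97) = -1, μ(101) = -1, μ(102) = -1, μ(103) = -1, μ(105) = -1, μ(106) = 1, μ(107) = -1, μ(109) = -1, μ(110) = -1, μ(111) = 1, μ(113) = -1, μ(114) = -1, μ(115) = 1, μ(118) = 1, μ(119) = 1, with μ = 0 on non-squarefree integers. Summing μ(k)/k for k where μ(k) ≠ 0 gives -57036343158881297864991132838495688289960443/6322010928083521557629041258308732498654937398 ≈ -0.0090. (PNT ⟺ this sum → 0 as n → ∞.)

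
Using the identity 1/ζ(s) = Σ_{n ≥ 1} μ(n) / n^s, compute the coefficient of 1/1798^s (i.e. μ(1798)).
μ(1798) = -1

Factor n = 1798 = 2 · 29 · 31. μ(n) = 0 if any exponent ≥ 2 (not squarefree); otherwise μ(n) = (−1)^{ω(n)} where ω(n) is the number of distinct prime factors. Applying: μ(1798) = -1.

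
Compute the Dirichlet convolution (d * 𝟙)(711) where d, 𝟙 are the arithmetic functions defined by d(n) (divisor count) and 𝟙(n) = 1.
(d * 𝟙)(711) = 18

Divisors of 711: [1, 3, 9, 79, 237, 711]. For each d | 711:
  d = 1: d(1) · 𝟙(711/1) = 1 · 1 = 1
  d = 3: d(3) · 𝟙(711/3) = 2 · 1 = 2
  d = 9: d(9) · 𝟙(711/9) = 3 · 1 = 3
  d = 79: d(79) · 𝟙(711/79) = 2 · 1 = 2
  d = 237: d(237) · 𝟙(711/237) = 4 · 1 = 4
  d = 711: d(711) · 𝟙(711/711) = 6 · 1 = 6
Summing: (d * 𝟙)(711) = 1 + 2 + 3 + 2 + 4 + 6 = 18.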